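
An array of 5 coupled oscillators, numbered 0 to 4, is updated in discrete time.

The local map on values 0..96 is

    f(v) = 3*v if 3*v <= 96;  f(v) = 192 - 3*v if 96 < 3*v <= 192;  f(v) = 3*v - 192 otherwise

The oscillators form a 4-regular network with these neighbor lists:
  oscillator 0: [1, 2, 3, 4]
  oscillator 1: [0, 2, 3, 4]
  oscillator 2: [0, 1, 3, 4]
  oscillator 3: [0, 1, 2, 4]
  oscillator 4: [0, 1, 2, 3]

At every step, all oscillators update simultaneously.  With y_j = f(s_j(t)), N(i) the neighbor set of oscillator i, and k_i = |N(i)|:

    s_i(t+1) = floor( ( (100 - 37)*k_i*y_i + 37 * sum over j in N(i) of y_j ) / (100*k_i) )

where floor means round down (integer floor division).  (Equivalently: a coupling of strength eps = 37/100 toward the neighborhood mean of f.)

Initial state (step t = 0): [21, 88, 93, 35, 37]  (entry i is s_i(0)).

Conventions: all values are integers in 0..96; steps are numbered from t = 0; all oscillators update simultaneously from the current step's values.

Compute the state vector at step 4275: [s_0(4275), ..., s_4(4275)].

Answer: [66, 66, 66, 66, 66]
Key observation: The state at step 31, [30, 30, 30, 30, 30], reappears at step 39: the system is in a cycle of period 8 from step 31 on.  Therefore the state at step 4275 equals the state at step 31 + ((4275 - 31) mod 8) = 35, which is [66, 66, 66, 66, 66].

Derivation:
t=0: [21, 88, 93, 35, 37]
t=1: [69, 74, 82, 82, 79]
t=2: [26, 34, 47, 47, 42]
t=3: [73, 79, 58, 58, 66]
t=4: [25, 34, 20, 20, 13]
t=5: [70, 78, 62, 62, 50]
t=6: [20, 33, 13, 13, 33]
t=7: [62, 79, 50, 50, 79]
t=8: [19, 40, 39, 39, 40]
t=9: [63, 71, 72, 72, 71]
t=10: [10, 19, 21, 21, 19]
t=11: [41, 55, 58, 58, 55]
t=12: [51, 29, 24, 24, 29]
t=13: [53, 79, 71, 71, 79]
t=14: [33, 39, 26, 26, 39]
t=15: [86, 77, 78, 78, 77]
t=16: [56, 42, 43, 43, 42]
t=17: [38, 61, 59, 59, 61]
t=18: [53, 16, 19, 19, 16]
t=19: [40, 48, 53, 53, 48]
t=20: [60, 47, 39, 39, 47]
t=21: [30, 51, 64, 64, 51]
t=22: [63, 36, 15, 15, 36]
t=23: [25, 69, 48, 48, 69]
t=24: [58, 26, 44, 44, 26]
t=25: [36, 69, 59, 59, 69]
t=26: [58, 21, 21, 21, 21]
t=27: [34, 58, 58, 58, 58]
t=28: [63, 24, 24, 24, 24]
t=29: [28, 65, 65, 65, 65]
t=30: [54, 10, 10, 10, 10]
t=31: [30, 30, 30, 30, 30]
t=32: [90, 90, 90, 90, 90]
t=33: [78, 78, 78, 78, 78]
t=34: [42, 42, 42, 42, 42]
t=35: [66, 66, 66, 66, 66]
t=36: [6, 6, 6, 6, 6]
t=37: [18, 18, 18, 18, 18]
t=38: [54, 54, 54, 54, 54]
t=39: [30, 30, 30, 30, 30]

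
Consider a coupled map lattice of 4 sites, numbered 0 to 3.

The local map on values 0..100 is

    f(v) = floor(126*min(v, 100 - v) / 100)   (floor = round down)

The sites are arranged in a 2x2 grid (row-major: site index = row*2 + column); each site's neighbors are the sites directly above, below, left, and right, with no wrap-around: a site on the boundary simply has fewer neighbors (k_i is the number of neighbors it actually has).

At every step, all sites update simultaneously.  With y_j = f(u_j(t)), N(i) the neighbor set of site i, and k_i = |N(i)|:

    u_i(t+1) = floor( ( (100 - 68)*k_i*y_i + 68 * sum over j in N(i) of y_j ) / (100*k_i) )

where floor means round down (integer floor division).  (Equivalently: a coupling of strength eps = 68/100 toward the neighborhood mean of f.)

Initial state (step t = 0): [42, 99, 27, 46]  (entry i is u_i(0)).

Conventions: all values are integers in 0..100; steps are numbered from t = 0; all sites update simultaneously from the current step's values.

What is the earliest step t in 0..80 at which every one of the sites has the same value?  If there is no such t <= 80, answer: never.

Answer: 8
Key observation: Synchronization is absorbing here: once all sites are equal they stay equal, and step 8 is the first all-equal step.

Derivation:
t=0: [42, 99, 27, 46]  (not all equal)
t=1: [28, 37, 47, 30]  (not all equal)
t=2: [46, 39, 43, 47]  (not all equal)
t=3: [53, 55, 56, 53]  (not all equal)
t=4: [56, 58, 57, 56]  (not all equal)
t=5: [53, 54, 54, 53]  (not all equal)
t=6: [57, 58, 58, 57]  (not all equal)
t=7: [52, 53, 53, 52]  (not all equal)
t=8: [59, 59, 59, 59]  (all equal)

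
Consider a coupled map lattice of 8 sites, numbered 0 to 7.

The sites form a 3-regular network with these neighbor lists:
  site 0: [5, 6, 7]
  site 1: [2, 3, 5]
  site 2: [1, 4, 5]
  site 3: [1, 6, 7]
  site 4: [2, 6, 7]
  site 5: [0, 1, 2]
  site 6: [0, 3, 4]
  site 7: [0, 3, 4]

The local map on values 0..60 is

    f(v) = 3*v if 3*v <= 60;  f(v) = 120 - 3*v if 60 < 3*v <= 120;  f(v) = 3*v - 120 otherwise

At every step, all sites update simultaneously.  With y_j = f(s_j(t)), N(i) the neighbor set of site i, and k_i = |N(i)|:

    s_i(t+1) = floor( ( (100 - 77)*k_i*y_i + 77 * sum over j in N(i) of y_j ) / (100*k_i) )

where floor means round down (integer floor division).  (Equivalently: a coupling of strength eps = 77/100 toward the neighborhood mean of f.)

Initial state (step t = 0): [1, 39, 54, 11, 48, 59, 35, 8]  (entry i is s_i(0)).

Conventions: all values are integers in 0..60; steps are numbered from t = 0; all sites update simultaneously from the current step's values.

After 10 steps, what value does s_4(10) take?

Simulating step by step:
t=0: [1, 39, 54, 11, 48, 59, 35, 8]
t=1: [25, 34, 31, 18, 26, 25, 18, 20]
t=2: [51, 36, 33, 46, 45, 33, 48, 49]
t=3: [26, 18, 17, 20, 21, 21, 22, 23]
t=4: [51, 55, 54, 54, 53, 50, 53, 52]
t=5: [34, 39, 38, 40, 39, 37, 38, 37]
t=6: [10, 4, 5, 4, 6, 9, 6, 7]
t=7: [23, 16, 18, 15, 18, 20, 19, 20]
t=8: [57, 51, 54, 52, 56, 53, 51, 52]
t=9: [39, 37, 40, 34, 39, 41, 42, 42]
t=10: [4, 7, 3, 9, 3, 3, 7, 7]

Answer: s_4(10) = 3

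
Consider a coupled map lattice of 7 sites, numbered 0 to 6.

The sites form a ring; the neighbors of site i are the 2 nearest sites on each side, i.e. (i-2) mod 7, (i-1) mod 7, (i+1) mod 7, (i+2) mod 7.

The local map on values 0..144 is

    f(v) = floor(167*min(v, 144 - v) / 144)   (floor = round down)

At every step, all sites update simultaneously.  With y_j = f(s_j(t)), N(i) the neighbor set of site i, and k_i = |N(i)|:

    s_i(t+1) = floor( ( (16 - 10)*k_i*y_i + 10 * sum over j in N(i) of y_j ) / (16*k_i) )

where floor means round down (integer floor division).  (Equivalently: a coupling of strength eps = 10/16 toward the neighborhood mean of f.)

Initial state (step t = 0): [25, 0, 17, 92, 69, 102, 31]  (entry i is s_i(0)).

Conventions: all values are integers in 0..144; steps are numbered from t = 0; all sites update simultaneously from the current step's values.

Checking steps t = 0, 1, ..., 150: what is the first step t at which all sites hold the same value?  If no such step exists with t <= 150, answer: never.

Answer: 9
Key observation: Synchronization is absorbing here: once all sites are equal they stay equal, and step 9 is the first all-equal step.

Derivation:
t=0: [25, 0, 17, 92, 69, 102, 31]  (not all equal)
t=1: [26, 22, 33, 45, 55, 49, 37]  (not all equal)
t=2: [36, 34, 40, 47, 53, 50, 42]  (not all equal)
t=3: [45, 44, 47, 51, 54, 53, 48]  (not all equal)
t=4: [54, 53, 55, 57, 59, 58, 55]  (not all equal)
t=5: [62, 62, 63, 65, 65, 65, 63]  (not all equal)
t=6: [72, 72, 73, 74, 74, 74, 73]  (not all equal)
t=7: [82, 82, 82, 81, 81, 81, 82]  (not all equal)
t=8: [71, 71, 71, 72, 72, 72, 71]  (not all equal)
t=9: [82, 82, 82, 82, 82, 82, 82]  (all equal)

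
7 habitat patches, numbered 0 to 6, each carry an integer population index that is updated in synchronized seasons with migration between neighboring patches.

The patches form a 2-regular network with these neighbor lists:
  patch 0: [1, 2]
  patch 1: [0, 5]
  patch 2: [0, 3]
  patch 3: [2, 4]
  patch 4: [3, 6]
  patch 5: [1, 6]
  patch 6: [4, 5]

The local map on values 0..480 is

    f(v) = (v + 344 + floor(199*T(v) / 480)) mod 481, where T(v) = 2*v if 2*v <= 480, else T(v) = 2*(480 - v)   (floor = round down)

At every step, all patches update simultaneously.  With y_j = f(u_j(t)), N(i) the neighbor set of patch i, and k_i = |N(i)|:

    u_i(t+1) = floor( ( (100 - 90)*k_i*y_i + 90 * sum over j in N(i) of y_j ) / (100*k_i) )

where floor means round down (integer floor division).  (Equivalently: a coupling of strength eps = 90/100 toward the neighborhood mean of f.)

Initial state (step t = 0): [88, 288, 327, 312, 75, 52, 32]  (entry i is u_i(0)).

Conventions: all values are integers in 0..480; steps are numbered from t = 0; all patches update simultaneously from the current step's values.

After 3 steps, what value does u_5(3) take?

Answer: u_5(3) = 314

Derivation:
t=0: [88, 288, 327, 312, 75, 52, 32]
t=1: [284, 238, 183, 173, 322, 364, 237]
t=2: [253, 314, 239, 248, 245, 299, 317]
t=3: [306, 308, 303, 301, 308, 314, 307]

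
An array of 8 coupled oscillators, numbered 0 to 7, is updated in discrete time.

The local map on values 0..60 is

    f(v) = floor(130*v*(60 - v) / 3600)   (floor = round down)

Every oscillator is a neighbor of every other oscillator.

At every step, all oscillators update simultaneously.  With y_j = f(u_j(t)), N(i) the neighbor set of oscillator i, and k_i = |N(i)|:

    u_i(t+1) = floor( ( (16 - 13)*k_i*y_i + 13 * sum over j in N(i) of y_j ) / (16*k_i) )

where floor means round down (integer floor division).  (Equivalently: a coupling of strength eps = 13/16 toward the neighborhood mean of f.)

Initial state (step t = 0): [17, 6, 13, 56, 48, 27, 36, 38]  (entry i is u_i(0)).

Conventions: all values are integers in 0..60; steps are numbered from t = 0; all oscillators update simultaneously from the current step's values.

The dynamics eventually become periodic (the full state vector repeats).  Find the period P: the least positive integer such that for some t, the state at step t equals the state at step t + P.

Simulating step by step:
t=0: [17, 6, 13, 56, 48, 27, 36, 38]
t=1: [22, 21, 22, 21, 22, 23, 23, 23]
t=2: [29, 29, 29, 29, 29, 29, 29, 29]
t=3: [32, 32, 32, 32, 32, 32, 32, 32]
t=4: [32, 32, 32, 32, 32, 32, 32, 32]

Answer: 1
Key observation: The state at step 3, [32, 32, 32, 32, 32, 32, 32, 32], reappears at step 4 — and no state repeats earlier — so the cycle the system enters has period 1.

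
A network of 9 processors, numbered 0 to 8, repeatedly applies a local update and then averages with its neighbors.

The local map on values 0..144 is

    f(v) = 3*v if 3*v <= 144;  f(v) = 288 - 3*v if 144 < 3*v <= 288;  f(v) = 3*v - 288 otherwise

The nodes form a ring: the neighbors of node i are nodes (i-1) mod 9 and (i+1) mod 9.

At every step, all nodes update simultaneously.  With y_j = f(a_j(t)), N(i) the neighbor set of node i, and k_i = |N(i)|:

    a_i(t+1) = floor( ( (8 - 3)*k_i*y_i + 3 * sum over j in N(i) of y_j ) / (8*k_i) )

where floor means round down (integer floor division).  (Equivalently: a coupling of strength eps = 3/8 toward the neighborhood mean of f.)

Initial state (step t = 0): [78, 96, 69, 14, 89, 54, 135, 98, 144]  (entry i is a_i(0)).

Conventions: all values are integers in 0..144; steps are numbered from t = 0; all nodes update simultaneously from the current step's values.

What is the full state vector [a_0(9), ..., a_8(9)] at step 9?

Answer: [53, 66, 55, 85, 55, 63, 43, 38, 42]

Derivation:
t=0: [78, 96, 69, 14, 89, 54, 135, 98, 144]
t=1: [60, 25, 58, 45, 44, 104, 97, 52, 101]
t=2: [84, 88, 110, 130, 112, 40, 31, 85, 54]
t=3: [50, 29, 49, 80, 71, 101, 86, 61, 91]
t=4: [105, 106, 113, 70, 58, 29, 41, 74, 54]
t=5: [46, 33, 52, 79, 102, 98, 105, 87, 96]
t=6: [104, 112, 110, 60, 21, 12, 23, 21, 30]
t=7: [40, 42, 55, 87, 66, 47, 61, 69, 72]
t=8: [112, 124, 105, 56, 87, 124, 107, 83, 82]
t=9: [53, 66, 55, 85, 55, 63, 43, 38, 42]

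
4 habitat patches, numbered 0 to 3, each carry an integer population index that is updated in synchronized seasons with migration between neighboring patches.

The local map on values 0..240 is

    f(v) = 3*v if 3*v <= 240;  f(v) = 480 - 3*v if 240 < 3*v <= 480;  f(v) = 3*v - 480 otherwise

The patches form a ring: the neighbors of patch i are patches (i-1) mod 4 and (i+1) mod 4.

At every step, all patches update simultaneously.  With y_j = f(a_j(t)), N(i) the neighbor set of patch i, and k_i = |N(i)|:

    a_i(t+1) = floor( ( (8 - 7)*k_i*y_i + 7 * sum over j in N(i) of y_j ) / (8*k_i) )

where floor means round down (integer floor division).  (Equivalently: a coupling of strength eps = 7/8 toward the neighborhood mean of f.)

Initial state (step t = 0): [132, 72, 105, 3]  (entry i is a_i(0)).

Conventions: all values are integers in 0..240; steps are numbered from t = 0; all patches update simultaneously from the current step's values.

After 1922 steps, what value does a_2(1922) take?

Answer: a_2(1922) = 78
Key observation: The state at step 10, [78, 78, 78, 78], reappears at step 14: the system is in a cycle of period 4 from step 10 on.  Therefore the state at step 1922 equals the state at step 10 + ((1922 - 10) mod 4) = 10, which is [78, 78, 78, 78].

Derivation:
t=0: [132, 72, 105, 3]
t=1: [108, 135, 119, 110]
t=2: [117, 131, 113, 140]
t=3: [80, 129, 81, 125]
t=4: [116, 220, 116, 221]
t=5: [175, 138, 175, 138]
t=6: [63, 47, 63, 47]
t=7: [147, 183, 147, 183]
t=8: [65, 42, 65, 42]
t=9: [134, 186, 134, 186]
t=10: [78, 78, 78, 78]
t=11: [234, 234, 234, 234]
t=12: [222, 222, 222, 222]
t=13: [186, 186, 186, 186]
t=14: [78, 78, 78, 78]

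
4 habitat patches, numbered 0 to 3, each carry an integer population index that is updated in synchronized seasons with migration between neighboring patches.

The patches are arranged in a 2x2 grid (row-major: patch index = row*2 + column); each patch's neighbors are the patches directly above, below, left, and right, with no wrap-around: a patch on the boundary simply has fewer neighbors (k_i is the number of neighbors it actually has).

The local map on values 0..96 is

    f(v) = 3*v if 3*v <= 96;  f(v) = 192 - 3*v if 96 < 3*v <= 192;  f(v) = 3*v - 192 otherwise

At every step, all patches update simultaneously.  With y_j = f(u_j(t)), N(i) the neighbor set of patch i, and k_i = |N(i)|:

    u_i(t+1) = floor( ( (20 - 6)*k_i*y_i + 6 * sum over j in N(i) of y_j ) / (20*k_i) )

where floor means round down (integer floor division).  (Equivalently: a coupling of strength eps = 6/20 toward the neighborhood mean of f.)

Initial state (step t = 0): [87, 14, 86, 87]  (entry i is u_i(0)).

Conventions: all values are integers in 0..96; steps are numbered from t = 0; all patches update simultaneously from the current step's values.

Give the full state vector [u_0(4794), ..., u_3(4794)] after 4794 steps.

Simulating step by step:
t=0: [87, 14, 86, 87]
t=1: [64, 50, 66, 64]
t=2: [7, 29, 4, 7]
t=3: [29, 67, 14, 29]
t=4: [68, 32, 55, 68]
t=5: [26, 70, 22, 26]
t=6: [67, 36, 69, 67]
t=7: [21, 61, 13, 21]
t=8: [51, 25, 46, 51]
t=9: [46, 64, 49, 46]
t=10: [44, 16, 47, 44]
t=11: [56, 51, 53, 56]
t=12: [27, 34, 30, 27]
t=13: [83, 87, 87, 83]
t=14: [60, 65, 65, 60]
t=15: [9, 5, 5, 9]
t=16: [23, 18, 18, 23]
t=17: [64, 58, 58, 64]
t=18: [5, 12, 12, 5]
t=19: [21, 29, 29, 21]
t=20: [70, 79, 79, 70]
t=21: [26, 36, 36, 26]
t=22: [79, 82, 82, 79]
t=23: [47, 51, 51, 47]
t=24: [47, 42, 42, 47]
t=25: [55, 61, 61, 55]
t=26: [21, 14, 14, 21]
t=27: [56, 48, 48, 56]
t=28: [31, 40, 40, 31]
t=29: [86, 78, 78, 86]
t=30: [58, 49, 49, 58]
t=31: [26, 36, 36, 26]

Answer: [47, 42, 42, 47]
Key observation: The state at step 21, [26, 36, 36, 26], reappears at step 31: the system is in a cycle of period 10 from step 21 on.  Therefore the state at step 4794 equals the state at step 21 + ((4794 - 21) mod 10) = 24, which is [47, 42, 42, 47].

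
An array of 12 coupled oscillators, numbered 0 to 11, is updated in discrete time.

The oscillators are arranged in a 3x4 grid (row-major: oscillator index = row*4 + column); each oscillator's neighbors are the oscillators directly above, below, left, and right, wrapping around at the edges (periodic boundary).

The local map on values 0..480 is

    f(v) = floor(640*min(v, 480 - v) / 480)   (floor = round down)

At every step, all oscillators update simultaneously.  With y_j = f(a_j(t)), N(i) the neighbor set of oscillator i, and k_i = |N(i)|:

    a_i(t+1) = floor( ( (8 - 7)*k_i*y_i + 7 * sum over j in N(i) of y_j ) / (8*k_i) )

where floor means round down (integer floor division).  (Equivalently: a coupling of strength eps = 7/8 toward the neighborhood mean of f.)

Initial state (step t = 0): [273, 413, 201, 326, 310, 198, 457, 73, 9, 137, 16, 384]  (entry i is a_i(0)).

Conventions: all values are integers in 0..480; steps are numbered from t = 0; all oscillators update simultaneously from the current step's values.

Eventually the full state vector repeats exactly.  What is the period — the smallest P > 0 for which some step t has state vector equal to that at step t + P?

Simulating step by step:
t=0: [273, 413, 201, 326, 310, 198, 457, 73, 9, 137, 16, 384]
t=1: [150, 227, 108, 193, 170, 148, 145, 140, 179, 107, 135, 89]
t=2: [248, 187, 221, 173, 207, 213, 178, 196, 179, 218, 153, 203]
t=3: [255, 288, 238, 276, 273, 265, 257, 254, 280, 249, 264, 237]
t=4: [271, 296, 283, 303, 286, 284, 297, 291, 295, 278, 306, 286]
t=5: [250, 264, 242, 259, 259, 254, 250, 249, 263, 248, 254, 243]
t=6: [293, 305, 299, 309, 300, 299, 306, 303, 304, 296, 310, 300]
t=7: [235, 242, 231, 239, 240, 237, 235, 235, 242, 234, 237, 232]
t=8: [317, 312, 315, 311, 315, 315, 313, 314, 313, 315, 311, 315]
t=9: [222, 219, 223, 220, 220, 221, 221, 221, 219, 222, 221, 222]
t=10: [292, 295, 293, 295, 293, 293, 294, 294, 294, 293, 295, 293]
t=11: [247, 248, 246, 248, 248, 248, 248, 248, 249, 247, 248, 247]
t=12: [308, 310, 309, 310, 309, 309, 309, 309, 309, 308, 310, 308]
t=13: [227, 228, 226, 228, 228, 227, 227, 227, 228, 227, 228, 227]
t=14: [303, 302, 303, 302, 302, 302, 302, 302, 302, 303, 302, 303]
t=15: [236, 236, 236, 236, 236, 236, 236, 236, 236, 236, 236, 236]
t=16: [314, 314, 314, 314, 314, 314, 314, 314, 314, 314, 314, 314]
t=17: [221, 221, 221, 221, 221, 221, 221, 221, 221, 221, 221, 221]
t=18: [294, 294, 294, 294, 294, 294, 294, 294, 294, 294, 294, 294]
t=19: [248, 248, 248, 248, 248, 248, 248, 248, 248, 248, 248, 248]
t=20: [309, 309, 309, 309, 309, 309, 309, 309, 309, 309, 309, 309]
t=21: [228, 228, 228, 228, 228, 228, 228, 228, 228, 228, 228, 228]
t=22: [304, 304, 304, 304, 304, 304, 304, 304, 304, 304, 304, 304]
t=23: [234, 234, 234, 234, 234, 234, 234, 234, 234, 234, 234, 234]
t=24: [312, 312, 312, 312, 312, 312, 312, 312, 312, 312, 312, 312]
t=25: [224, 224, 224, 224, 224, 224, 224, 224, 224, 224, 224, 224]
t=26: [298, 298, 298, 298, 298, 298, 298, 298, 298, 298, 298, 298]
t=27: [242, 242, 242, 242, 242, 242, 242, 242, 242, 242, 242, 242]
t=28: [317, 317, 317, 317, 317, 317, 317, 317, 317, 317, 317, 317]
t=29: [217, 217, 217, 217, 217, 217, 217, 217, 217, 217, 217, 217]
t=30: [289, 289, 289, 289, 289, 289, 289, 289, 289, 289, 289, 289]
t=31: [254, 254, 254, 254, 254, 254, 254, 254, 254, 254, 254, 254]
t=32: [301, 301, 301, 301, 301, 301, 301, 301, 301, 301, 301, 301]
t=33: [238, 238, 238, 238, 238, 238, 238, 238, 238, 238, 238, 238]
t=34: [317, 317, 317, 317, 317, 317, 317, 317, 317, 317, 317, 317]

Answer: 6
Key observation: The state at step 28, [317, 317, 317, 317, 317, 317, 317, 317, 317, 317, 317, 317], reappears at step 34 — and no state repeats earlier — so the cycle the system enters has period 6.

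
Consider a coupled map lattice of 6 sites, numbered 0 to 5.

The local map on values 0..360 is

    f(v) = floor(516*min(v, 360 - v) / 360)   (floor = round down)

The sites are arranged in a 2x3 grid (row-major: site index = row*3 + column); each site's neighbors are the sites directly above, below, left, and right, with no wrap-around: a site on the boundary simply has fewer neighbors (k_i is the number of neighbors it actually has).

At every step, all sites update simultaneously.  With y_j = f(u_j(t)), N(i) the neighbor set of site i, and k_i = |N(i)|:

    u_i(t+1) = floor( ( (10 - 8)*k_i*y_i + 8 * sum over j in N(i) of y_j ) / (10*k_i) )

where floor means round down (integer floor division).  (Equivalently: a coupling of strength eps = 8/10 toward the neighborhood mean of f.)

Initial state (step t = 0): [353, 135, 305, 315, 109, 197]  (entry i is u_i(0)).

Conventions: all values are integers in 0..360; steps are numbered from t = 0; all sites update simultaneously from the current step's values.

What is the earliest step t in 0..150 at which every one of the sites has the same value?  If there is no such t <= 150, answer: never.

Simulating step by step:
t=0: [353, 135, 305, 315, 109, 197]  (not all equal)
t=1: [104, 103, 186, 79, 161, 140]  (not all equal)
t=2: [133, 196, 188, 174, 168, 231]  (not all equal)
t=3: [231, 227, 216, 221, 226, 231]  (not all equal)
t=4: [192, 193, 190, 190, 191, 196]  (not all equal)
t=5: [240, 241, 238, 241, 239, 241]  (not all equal)
t=6: [170, 172, 170, 172, 170, 172]  (not all equal)
t=7: [245, 243, 245, 243, 245, 243]  (not all equal)
t=8: [166, 164, 166, 164, 166, 164]  (not all equal)
t=9: [235, 236, 235, 236, 235, 236]  (not all equal)
t=10: [177, 178, 177, 178, 177, 178]  (not all equal)
t=11: [254, 253, 254, 253, 254, 253]  (not all equal)
t=12: [152, 151, 152, 151, 152, 151]  (not all equal)
t=13: [216, 216, 216, 216, 216, 216]  (all equal)

Answer: 13
Key observation: Synchronization is absorbing here: once all sites are equal they stay equal, and step 13 is the first all-equal step.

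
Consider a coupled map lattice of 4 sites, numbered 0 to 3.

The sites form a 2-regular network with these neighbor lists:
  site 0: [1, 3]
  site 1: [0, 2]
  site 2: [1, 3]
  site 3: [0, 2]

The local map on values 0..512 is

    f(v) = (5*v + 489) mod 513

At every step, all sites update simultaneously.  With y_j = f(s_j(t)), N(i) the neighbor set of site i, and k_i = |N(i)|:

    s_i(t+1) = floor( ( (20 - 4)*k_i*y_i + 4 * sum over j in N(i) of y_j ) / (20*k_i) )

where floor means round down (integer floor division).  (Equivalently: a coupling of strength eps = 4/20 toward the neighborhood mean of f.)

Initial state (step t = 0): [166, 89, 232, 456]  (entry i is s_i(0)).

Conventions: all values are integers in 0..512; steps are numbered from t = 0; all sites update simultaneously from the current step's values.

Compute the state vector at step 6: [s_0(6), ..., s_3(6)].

Simulating step by step:
t=0: [166, 89, 232, 456]
t=1: [296, 377, 150, 203]
t=2: [424, 321, 250, 446]
t=3: [54, 58, 179, 147]
t=4: [243, 273, 332, 218]
t=5: [167, 278, 113, 58]
t=6: [299, 304, 83, 245]

Answer: [299, 304, 83, 245]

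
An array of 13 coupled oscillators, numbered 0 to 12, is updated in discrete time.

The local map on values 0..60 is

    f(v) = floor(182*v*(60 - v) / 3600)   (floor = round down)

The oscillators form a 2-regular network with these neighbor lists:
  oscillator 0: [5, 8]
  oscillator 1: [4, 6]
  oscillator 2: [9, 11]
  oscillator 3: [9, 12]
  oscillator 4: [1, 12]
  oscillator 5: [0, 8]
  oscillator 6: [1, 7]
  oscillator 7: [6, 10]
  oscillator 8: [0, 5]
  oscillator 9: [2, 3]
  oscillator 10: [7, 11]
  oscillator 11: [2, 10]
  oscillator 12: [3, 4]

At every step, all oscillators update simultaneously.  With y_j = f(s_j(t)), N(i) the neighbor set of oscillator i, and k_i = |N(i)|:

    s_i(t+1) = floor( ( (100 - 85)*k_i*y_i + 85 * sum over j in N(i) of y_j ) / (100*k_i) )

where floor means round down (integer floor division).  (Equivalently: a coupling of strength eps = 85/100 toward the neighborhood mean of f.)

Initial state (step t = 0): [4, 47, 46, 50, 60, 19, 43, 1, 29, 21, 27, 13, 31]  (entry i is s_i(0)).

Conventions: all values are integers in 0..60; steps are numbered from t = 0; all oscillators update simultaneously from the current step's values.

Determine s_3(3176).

Answer: s_3(3176) = 42
Key observation: The state at step 6, [44, 41, 43, 42, 41, 44, 41, 41, 44, 42, 42, 42, 41], reappears at step 8: the system is in a cycle of period 2 from step 6 on.  Therefore the state at step 3176 equals the state at step 6 + ((3176 - 6) mod 2) = 6, which is [44, 41, 43, 42, 41, 44, 41, 41, 44, 42, 42, 42, 41].

Derivation:
t=0: [4, 47, 46, 50, 60, 19, 43, 1, 29, 21, 27, 13, 31]
t=1: [37, 19, 34, 40, 31, 29, 19, 34, 28, 30, 20, 37, 17]
t=2: [44, 41, 44, 40, 38, 44, 41, 40, 44, 42, 42, 42, 41]
t=3: [35, 40, 37, 38, 39, 35, 39, 38, 35, 37, 38, 36, 40]
t=4: [44, 40, 43, 41, 40, 44, 41, 41, 44, 42, 42, 42, 41]
t=5: [35, 39, 37, 38, 39, 35, 39, 38, 35, 37, 38, 37, 39]
t=6: [44, 41, 43, 42, 41, 44, 41, 41, 44, 42, 42, 42, 41]
t=7: [35, 39, 37, 38, 39, 35, 39, 38, 35, 37, 38, 37, 38]
t=8: [44, 41, 43, 42, 41, 44, 41, 41, 44, 42, 42, 42, 41]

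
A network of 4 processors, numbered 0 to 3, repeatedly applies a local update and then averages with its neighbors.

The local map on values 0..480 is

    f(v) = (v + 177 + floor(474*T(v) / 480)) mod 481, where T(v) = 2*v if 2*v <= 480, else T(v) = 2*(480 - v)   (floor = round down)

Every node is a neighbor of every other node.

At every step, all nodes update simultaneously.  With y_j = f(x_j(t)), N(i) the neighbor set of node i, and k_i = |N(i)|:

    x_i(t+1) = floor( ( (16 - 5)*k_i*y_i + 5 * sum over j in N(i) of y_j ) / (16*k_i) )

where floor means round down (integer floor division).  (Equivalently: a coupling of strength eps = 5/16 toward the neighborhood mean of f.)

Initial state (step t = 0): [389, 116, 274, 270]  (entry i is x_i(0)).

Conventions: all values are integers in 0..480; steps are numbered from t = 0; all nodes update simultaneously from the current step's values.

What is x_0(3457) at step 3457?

Simulating step by step:
t=0: [389, 116, 274, 270]
t=1: [264, 134, 329, 332]
t=2: [342, 171, 305, 303]
t=3: [306, 244, 327, 328]
t=4: [347, 382, 335, 334]
t=5: [304, 284, 311, 311]
t=6: [347, 359, 343, 343]
t=7: [304, 297, 306, 306]
t=8: [347, 351, 346, 346]
t=9: [304, 302, 305, 305]
t=10: [347, 348, 346, 346]
t=11: [305, 304, 305, 305]
t=12: [346, 346, 346, 346]
t=13: [306, 306, 306, 306]
t=14: [345, 345, 345, 345]
t=15: [307, 307, 307, 307]
t=16: [344, 344, 344, 344]
t=17: [308, 308, 308, 308]
t=18: [343, 343, 343, 343]
t=19: [309, 309, 309, 309]
t=20: [342, 342, 342, 342]
t=21: [310, 310, 310, 310]
t=22: [341, 341, 341, 341]
t=23: [311, 311, 311, 311]
t=24: [340, 340, 340, 340]
t=25: [312, 312, 312, 312]
t=26: [339, 339, 339, 339]
t=27: [313, 313, 313, 313]
t=28: [338, 338, 338, 338]
t=29: [314, 314, 314, 314]
t=30: [337, 337, 337, 337]
t=31: [315, 315, 315, 315]
t=32: [336, 336, 336, 336]
t=33: [316, 316, 316, 316]
t=34: [335, 335, 335, 335]
t=35: [317, 317, 317, 317]
t=36: [334, 334, 334, 334]
t=37: [318, 318, 318, 318]
t=38: [333, 333, 333, 333]
t=39: [319, 319, 319, 319]
t=40: [332, 332, 332, 332]
t=41: [320, 320, 320, 320]
t=42: [332, 332, 332, 332]

Answer: x_0(3457) = 320
Key observation: The state at step 40, [332, 332, 332, 332], reappears at step 42: the system is in a cycle of period 2 from step 40 on.  Therefore the state at step 3457 equals the state at step 40 + ((3457 - 40) mod 2) = 41, which is [320, 320, 320, 320].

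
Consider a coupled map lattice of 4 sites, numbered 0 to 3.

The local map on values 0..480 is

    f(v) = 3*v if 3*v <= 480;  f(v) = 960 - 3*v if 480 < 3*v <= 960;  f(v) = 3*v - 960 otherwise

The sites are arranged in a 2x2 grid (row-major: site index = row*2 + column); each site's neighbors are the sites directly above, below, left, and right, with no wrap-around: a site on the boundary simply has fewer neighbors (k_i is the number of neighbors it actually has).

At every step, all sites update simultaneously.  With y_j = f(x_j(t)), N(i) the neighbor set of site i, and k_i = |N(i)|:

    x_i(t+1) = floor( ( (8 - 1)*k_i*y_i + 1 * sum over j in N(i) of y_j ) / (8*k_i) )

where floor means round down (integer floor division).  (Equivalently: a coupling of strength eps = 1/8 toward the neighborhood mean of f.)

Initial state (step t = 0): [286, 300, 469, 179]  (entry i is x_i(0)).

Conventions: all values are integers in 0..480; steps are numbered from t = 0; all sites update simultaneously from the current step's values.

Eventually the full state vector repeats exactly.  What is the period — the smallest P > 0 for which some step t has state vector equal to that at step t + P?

Simulating step by step:
t=0: [286, 300, 469, 179]
t=1: [120, 85, 423, 401]
t=2: [350, 260, 308, 247]
t=3: [92, 176, 50, 205]
t=4: [277, 416, 170, 338]
t=5: [159, 263, 405, 93]
t=6: [444, 196, 270, 270]
t=7: [358, 358, 163, 163]
t=8: [136, 136, 448, 448]
t=9: [406, 406, 385, 385]
t=10: [254, 254, 198, 198]
t=11: [208, 208, 355, 355]
t=12: [321, 321, 119, 119]
t=13: [25, 25, 334, 334]
t=14: [72, 72, 44, 44]
t=15: [210, 210, 137, 137]
t=16: [335, 335, 405, 405]
t=17: [58, 58, 241, 241]
t=18: [177, 177, 233, 233]
t=19: [418, 418, 271, 271]
t=20: [284, 284, 156, 156]
t=21: [130, 130, 445, 445]
t=22: [389, 389, 375, 375]
t=23: [204, 204, 167, 167]
t=24: [354, 354, 452, 452]
t=25: [120, 120, 377, 377]
t=26: [348, 348, 182, 182]
t=27: [104, 104, 393, 393]
t=28: [306, 306, 224, 224]
t=29: [57, 57, 272, 272]
t=30: [169, 169, 145, 145]
t=31: [451, 451, 436, 436]
t=32: [390, 390, 350, 350]
t=33: [202, 202, 97, 97]
t=34: [350, 350, 294, 294]
t=35: [89, 89, 78, 78]
t=36: [264, 264, 236, 236]
t=37: [173, 173, 246, 246]
t=38: [427, 427, 235, 235]
t=39: [316, 316, 259, 259]
t=40: [22, 22, 172, 172]
t=41: [89, 89, 420, 420]
t=42: [269, 269, 297, 297]
t=43: [147, 147, 74, 74]
t=44: [427, 427, 235, 235]

Answer: 6
Key observation: The state at step 38, [427, 427, 235, 235], reappears at step 44 — and no state repeats earlier — so the cycle the system enters has period 6.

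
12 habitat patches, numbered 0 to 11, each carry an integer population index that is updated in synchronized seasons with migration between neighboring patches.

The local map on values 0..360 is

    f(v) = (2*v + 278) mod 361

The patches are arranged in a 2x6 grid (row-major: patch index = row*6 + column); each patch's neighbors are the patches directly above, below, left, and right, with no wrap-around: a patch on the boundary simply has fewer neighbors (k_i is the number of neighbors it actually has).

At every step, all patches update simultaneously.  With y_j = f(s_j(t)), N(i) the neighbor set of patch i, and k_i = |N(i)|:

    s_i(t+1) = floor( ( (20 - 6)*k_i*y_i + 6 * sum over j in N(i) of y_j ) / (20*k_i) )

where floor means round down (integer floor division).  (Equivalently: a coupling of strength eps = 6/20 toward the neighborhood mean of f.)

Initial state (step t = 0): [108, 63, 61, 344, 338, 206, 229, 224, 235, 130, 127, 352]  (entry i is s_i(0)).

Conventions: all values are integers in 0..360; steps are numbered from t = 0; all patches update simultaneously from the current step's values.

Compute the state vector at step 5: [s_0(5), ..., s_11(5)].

Simulating step by step:
t=0: [108, 63, 61, 344, 338, 206, 229, 224, 235, 130, 127, 352]
t=1: [101, 47, 58, 215, 236, 304, 30, 11, 40, 168, 186, 257]
t=2: [135, 52, 94, 274, 99, 129, 299, 280, 309, 276, 237, 116]
t=3: [157, 55, 103, 105, 111, 162, 153, 116, 154, 106, 58, 135]
t=4: [199, 69, 124, 128, 137, 217, 213, 151, 197, 128, 68, 172]
t=5: [280, 108, 169, 174, 191, 313, 320, 224, 273, 174, 99, 243]

Answer: [280, 108, 169, 174, 191, 313, 320, 224, 273, 174, 99, 243]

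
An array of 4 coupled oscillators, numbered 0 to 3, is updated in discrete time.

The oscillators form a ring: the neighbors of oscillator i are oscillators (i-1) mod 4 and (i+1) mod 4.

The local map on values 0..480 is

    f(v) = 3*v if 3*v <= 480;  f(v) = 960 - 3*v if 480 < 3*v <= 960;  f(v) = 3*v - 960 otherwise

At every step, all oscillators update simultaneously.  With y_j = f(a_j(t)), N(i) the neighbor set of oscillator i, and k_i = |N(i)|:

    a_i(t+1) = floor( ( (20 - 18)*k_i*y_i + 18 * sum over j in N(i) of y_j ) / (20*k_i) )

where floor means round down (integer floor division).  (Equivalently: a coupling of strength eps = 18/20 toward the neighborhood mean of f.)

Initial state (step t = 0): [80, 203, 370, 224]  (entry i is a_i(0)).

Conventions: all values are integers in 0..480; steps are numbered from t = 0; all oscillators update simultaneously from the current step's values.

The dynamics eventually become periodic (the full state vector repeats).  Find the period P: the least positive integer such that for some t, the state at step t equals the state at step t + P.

Simulating step by step:
t=0: [80, 203, 370, 224]
t=1: [311, 210, 302, 204]
t=2: [307, 69, 310, 71]
t=3: [192, 51, 192, 52]
t=4: [177, 360, 177, 361]
t=5: [152, 398, 152, 398]
t=6: [256, 433, 256, 433]
t=7: [324, 206, 324, 206]
t=8: [309, 45, 309, 45]
t=9: [124, 43, 124, 43]
t=10: [153, 347, 153, 347]
t=11: [118, 421, 118, 421]
t=12: [308, 348, 308, 348]
t=13: [79, 40, 79, 40]
t=14: [131, 225, 131, 225]
t=15: [295, 382, 295, 382]
t=16: [174, 86, 174, 86]
t=17: [276, 420, 276, 420]
t=18: [283, 148, 283, 148]
t=19: [410, 144, 410, 144]
t=20: [415, 286, 415, 286]
t=21: [120, 266, 120, 266]
t=22: [181, 340, 181, 340]
t=23: [95, 381, 95, 381]
t=24: [193, 274, 193, 274]
t=25: [162, 356, 162, 356]
t=26: [144, 437, 144, 437]
t=27: [359, 423, 359, 423]
t=28: [289, 136, 289, 136]
t=29: [376, 124, 376, 124]
t=30: [351, 188, 351, 188]
t=31: [365, 123, 365, 123]
t=32: [345, 158, 345, 158]
t=33: [434, 114, 434, 114]
t=34: [342, 342, 342, 342]
t=35: [66, 66, 66, 66]
t=36: [198, 198, 198, 198]
t=37: [366, 366, 366, 366]
t=38: [138, 138, 138, 138]
t=39: [414, 414, 414, 414]
t=40: [282, 282, 282, 282]
t=41: [114, 114, 114, 114]
t=42: [342, 342, 342, 342]

Answer: 8
Key observation: The state at step 34, [342, 342, 342, 342], reappears at step 42 — and no state repeats earlier — so the cycle the system enters has period 8.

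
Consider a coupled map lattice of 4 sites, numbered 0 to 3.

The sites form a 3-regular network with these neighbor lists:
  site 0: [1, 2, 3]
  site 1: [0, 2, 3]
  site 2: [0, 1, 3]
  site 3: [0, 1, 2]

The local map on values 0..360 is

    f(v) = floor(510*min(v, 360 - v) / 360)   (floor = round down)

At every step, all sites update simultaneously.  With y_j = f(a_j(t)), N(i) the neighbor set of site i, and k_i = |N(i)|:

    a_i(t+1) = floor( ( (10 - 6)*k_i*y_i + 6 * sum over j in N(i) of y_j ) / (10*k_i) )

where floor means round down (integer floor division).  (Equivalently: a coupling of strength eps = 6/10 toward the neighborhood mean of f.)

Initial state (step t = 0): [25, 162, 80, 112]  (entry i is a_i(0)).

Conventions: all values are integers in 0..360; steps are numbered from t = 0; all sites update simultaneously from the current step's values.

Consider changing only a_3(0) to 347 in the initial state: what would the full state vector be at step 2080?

Simulating step by step:
t=0: [25, 162, 80, 347]
t=1: [86, 124, 101, 82]
t=2: [135, 146, 139, 134]
t=3: [194, 197, 195, 194]
t=4: [233, 232, 233, 233]
t=5: [179, 179, 179, 179]
t=6: [253, 253, 253, 253]
t=7: [151, 151, 151, 151]
t=8: [213, 213, 213, 213]
t=9: [208, 208, 208, 208]
t=10: [215, 215, 215, 215]
t=11: [205, 205, 205, 205]
t=12: [219, 219, 219, 219]
t=13: [199, 199, 199, 199]
t=14: [228, 228, 228, 228]
t=15: [187, 187, 187, 187]
t=16: [245, 245, 245, 245]
t=17: [162, 162, 162, 162]
t=18: [229, 229, 229, 229]
t=19: [185, 185, 185, 185]
t=20: [247, 247, 247, 247]
t=21: [160, 160, 160, 160]
t=22: [226, 226, 226, 226]
t=23: [189, 189, 189, 189]
t=24: [242, 242, 242, 242]
t=25: [167, 167, 167, 167]
t=26: [236, 236, 236, 236]
t=27: [175, 175, 175, 175]
t=28: [247, 247, 247, 247]

Answer: [242, 242, 242, 242]
Key observation: The state at step 20, [247, 247, 247, 247], reappears at step 28: the system is in a cycle of period 8 from step 20 on.  Therefore the state at step 2080 equals the state at step 20 + ((2080 - 20) mod 8) = 24, which is [242, 242, 242, 242].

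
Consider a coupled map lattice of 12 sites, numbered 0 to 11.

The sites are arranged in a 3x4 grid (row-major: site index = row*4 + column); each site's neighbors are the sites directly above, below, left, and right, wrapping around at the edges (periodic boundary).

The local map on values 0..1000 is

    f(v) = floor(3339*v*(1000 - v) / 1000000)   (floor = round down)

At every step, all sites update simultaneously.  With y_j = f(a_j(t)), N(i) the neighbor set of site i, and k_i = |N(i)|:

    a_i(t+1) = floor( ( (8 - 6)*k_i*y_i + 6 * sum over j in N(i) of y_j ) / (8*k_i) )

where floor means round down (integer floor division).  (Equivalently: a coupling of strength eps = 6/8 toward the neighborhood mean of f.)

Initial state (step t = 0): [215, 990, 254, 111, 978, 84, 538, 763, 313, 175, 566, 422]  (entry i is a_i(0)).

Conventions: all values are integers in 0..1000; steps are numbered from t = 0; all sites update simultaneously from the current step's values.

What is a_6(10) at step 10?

Answer: a_6(10) = 832

Derivation:
t=0: [215, 990, 254, 111, 978, 84, 538, 763, 313, 175, 566, 422]
t=1: [356, 370, 535, 572, 418, 329, 640, 533, 541, 462, 721, 666]
t=2: [798, 787, 776, 798, 795, 782, 767, 796, 797, 772, 762, 775]
t=3: [543, 566, 575, 554, 546, 570, 579, 559, 557, 572, 590, 562]
t=4: [824, 819, 815, 822, 824, 818, 815, 821, 823, 817, 814, 819]
t=5: [487, 495, 498, 491, 487, 495, 499, 491, 489, 496, 501, 492]
t=6: [834, 834, 834, 834, 834, 834, 834, 834, 834, 834, 834, 834]
t=7: [462, 462, 462, 462, 462, 462, 462, 462, 462, 462, 462, 462]
t=8: [829, 829, 829, 829, 829, 829, 829, 829, 829, 829, 829, 829]
t=9: [473, 473, 473, 473, 473, 473, 473, 473, 473, 473, 473, 473]
t=10: [832, 832, 832, 832, 832, 832, 832, 832, 832, 832, 832, 832]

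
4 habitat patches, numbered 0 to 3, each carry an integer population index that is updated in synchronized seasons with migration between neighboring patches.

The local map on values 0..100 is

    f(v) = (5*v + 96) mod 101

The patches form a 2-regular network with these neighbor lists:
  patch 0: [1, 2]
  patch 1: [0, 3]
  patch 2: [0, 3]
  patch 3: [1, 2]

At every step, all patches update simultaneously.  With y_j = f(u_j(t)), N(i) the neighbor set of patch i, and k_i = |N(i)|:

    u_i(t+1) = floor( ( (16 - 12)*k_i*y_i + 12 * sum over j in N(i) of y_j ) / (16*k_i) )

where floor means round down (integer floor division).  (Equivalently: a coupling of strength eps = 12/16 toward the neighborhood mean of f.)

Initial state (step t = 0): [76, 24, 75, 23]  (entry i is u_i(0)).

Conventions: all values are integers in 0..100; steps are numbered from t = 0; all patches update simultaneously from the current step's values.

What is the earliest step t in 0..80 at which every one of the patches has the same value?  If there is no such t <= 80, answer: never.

Answer: 28
Key observation: Synchronization is absorbing here: once all patches are equal they stay equal, and step 28 is the first all-equal step.

Derivation:
t=0: [76, 24, 75, 23]  (not all equal)
t=1: [48, 33, 47, 32]  (not all equal)
t=2: [40, 47, 39, 46]  (not all equal)
t=3: [67, 50, 66, 49]  (not all equal)
t=4: [31, 35, 29, 33]  (not all equal)
t=5: [52, 57, 50, 55]  (not all equal)
t=6: [58, 64, 56, 62]  (not all equal)
t=7: [52, 34, 50, 32]  (not all equal)
t=8: [53, 56, 50, 53]  (not all equal)
t=9: [58, 61, 54, 58]  (not all equal)
t=10: [81, 86, 78, 81]  (not all equal)
t=11: [62, 78, 93, 62]  (not all equal)
t=12: [52, 22, 15, 52]  (not all equal)
t=13: [41, 40, 57, 41]  (not all equal)
t=14: [89, 97, 93, 89]  (not all equal)
t=15: [58, 46, 41, 58]  (not all equal)
t=16: [66, 68, 87, 66]  (not all equal)
t=17: [27, 24, 23, 27]  (not all equal)
t=18: [15, 25, 24, 15]  (not all equal)
t=19: [29, 57, 56, 29]  (not all equal)
t=20: [66, 48, 47, 66]  (not all equal)
t=21: [28, 24, 23, 28]  (not all equal)
t=22: [17, 29, 27, 17]  (not all equal)
t=23: [45, 69, 67, 45]  (not all equal)
t=24: [28, 22, 20, 28]  (not all equal)
t=25: [45, 26, 49, 45]  (not all equal)
t=26: [27, 19, 23, 27]  (not all equal)
t=27: [44, 44, 24, 44]  (not all equal)
t=28: [13, 13, 13, 13]  (all equal)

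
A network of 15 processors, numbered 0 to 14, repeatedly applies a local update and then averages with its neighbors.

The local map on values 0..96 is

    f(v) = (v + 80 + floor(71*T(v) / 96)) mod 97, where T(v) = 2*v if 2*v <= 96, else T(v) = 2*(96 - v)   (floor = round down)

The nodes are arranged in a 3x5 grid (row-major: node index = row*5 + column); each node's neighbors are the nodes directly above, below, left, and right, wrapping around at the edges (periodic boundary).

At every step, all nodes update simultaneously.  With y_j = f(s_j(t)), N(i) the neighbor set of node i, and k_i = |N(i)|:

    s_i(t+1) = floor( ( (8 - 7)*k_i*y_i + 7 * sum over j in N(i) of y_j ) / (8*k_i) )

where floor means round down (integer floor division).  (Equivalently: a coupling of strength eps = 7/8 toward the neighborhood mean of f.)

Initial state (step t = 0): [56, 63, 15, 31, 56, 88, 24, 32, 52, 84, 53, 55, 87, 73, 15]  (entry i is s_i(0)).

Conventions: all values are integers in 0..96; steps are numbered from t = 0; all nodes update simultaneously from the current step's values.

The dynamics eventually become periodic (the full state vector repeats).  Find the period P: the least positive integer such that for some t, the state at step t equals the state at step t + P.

Answer: 2
Key observation: The state at step 9, [52, 85, 85, 67, 77, 77, 67, 85, 85, 52, 69, 87, 83, 87, 69], reappears at step 11 — and no state repeats earlier — so the cycle the system enters has period 2.

Derivation:
t=0: [56, 63, 15, 31, 56, 88, 24, 32, 52, 84, 53, 55, 87, 73, 15]
t=1: [39, 25, 67, 32, 36, 38, 57, 40, 64, 33, 23, 48, 48, 47, 41]
t=2: [60, 44, 53, 64, 72, 49, 45, 52, 57, 79, 58, 20, 40, 53, 49]
t=3: [52, 60, 59, 32, 72, 61, 40, 39, 40, 32, 29, 62, 18, 39, 39]
t=4: [73, 72, 69, 83, 56, 55, 90, 72, 71, 83, 66, 68, 79, 64, 72]
t=5: [51, 88, 88, 71, 76, 76, 69, 87, 88, 50, 71, 88, 91, 88, 70]
t=6: [76, 66, 83, 84, 52, 52, 84, 83, 66, 76, 69, 85, 82, 85, 69]
t=7: [52, 86, 86, 68, 77, 77, 68, 86, 86, 52, 69, 87, 84, 87, 69]
t=8: [76, 67, 85, 85, 52, 52, 85, 85, 67, 76, 69, 86, 83, 86, 69]
t=9: [52, 85, 85, 67, 77, 77, 67, 85, 85, 52, 69, 87, 83, 87, 69]
t=10: [77, 67, 85, 85, 52, 52, 85, 85, 67, 77, 69, 87, 83, 87, 69]
t=11: [52, 85, 85, 67, 77, 77, 67, 85, 85, 52, 69, 87, 83, 87, 69]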